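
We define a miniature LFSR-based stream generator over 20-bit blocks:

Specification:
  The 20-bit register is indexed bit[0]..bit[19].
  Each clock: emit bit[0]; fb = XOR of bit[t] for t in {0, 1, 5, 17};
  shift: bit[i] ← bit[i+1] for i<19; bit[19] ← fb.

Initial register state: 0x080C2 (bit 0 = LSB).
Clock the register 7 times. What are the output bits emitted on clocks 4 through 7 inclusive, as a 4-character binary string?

0001

reg_0 = 0x080C2
clock 1: out=0, reg = 0x84061
clock 2: out=1, reg = 0x42030
clock 3: out=0, reg = 0xA1018
clock 4: out=0, reg = 0xD080C
clock 5: out=0, reg = 0x68406
clock 6: out=0, reg = 0x34203
clock 7: out=1, reg = 0x9A101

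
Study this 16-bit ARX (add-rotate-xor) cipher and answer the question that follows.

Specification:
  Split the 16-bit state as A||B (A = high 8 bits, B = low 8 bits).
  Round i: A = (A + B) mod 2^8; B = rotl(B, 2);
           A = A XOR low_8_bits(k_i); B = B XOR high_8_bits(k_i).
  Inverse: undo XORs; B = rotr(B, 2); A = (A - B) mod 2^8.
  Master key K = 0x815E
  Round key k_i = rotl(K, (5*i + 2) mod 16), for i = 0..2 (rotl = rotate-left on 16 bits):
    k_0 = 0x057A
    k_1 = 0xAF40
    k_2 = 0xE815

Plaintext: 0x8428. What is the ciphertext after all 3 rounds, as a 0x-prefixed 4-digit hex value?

0x610C

s_0 = plaintext = 0x8428
s_1 = Round(s_0, k_0) = 0xD6A5
s_2 = Round(s_1, k_1) = 0x3B39
s_3 = Round(s_2, k_2) = 0x610C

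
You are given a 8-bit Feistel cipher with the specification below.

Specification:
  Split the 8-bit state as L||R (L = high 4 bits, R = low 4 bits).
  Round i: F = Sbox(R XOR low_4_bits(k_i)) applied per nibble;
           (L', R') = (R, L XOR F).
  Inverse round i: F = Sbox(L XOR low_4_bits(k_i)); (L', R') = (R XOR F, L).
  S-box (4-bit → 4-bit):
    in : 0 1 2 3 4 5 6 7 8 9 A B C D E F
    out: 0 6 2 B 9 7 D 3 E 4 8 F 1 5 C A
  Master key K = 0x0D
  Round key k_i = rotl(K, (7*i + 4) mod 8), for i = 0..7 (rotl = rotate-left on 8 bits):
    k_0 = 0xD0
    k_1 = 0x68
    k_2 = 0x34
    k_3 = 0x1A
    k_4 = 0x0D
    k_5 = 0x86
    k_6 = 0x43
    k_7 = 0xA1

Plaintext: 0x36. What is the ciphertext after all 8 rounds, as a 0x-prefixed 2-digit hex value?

s_0 = plaintext = 0x36
s_1 = Round(s_0, k_0) = 0x6E
s_2 = Round(s_1, k_1) = 0xEB
s_3 = Round(s_2, k_2) = 0xB4
s_4 = Round(s_3, k_3) = 0x47
s_5 = Round(s_4, k_4) = 0x7C
s_6 = Round(s_5, k_5) = 0xCF
s_7 = Round(s_6, k_6) = 0xFD
s_8 = Round(s_7, k_7) = 0xDE

0xDE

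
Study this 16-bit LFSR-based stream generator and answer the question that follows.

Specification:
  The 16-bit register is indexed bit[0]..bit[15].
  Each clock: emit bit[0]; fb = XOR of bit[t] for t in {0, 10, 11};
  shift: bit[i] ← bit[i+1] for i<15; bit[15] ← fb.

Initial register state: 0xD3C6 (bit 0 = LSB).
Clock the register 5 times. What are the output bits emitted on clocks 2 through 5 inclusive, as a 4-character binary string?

reg_0 = 0xD3C6
clock 1: out=0, reg = 0x69E3
clock 2: out=1, reg = 0x34F1
clock 3: out=1, reg = 0x1A78
clock 4: out=0, reg = 0x8D3C
clock 5: out=0, reg = 0x469E

1100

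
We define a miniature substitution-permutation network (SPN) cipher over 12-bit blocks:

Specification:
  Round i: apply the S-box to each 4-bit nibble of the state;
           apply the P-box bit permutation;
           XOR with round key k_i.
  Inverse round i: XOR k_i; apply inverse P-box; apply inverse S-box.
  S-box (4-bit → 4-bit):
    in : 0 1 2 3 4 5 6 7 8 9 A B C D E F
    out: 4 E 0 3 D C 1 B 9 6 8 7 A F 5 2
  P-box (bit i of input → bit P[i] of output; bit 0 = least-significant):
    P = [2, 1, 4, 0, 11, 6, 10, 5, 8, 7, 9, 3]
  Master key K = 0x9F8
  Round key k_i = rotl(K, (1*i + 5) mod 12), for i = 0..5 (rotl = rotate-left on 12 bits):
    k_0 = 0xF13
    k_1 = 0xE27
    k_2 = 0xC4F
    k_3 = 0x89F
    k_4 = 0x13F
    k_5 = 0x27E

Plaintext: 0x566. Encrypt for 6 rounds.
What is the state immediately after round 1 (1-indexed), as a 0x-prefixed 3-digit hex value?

0x51F

s_0 = plaintext = 0x566
s_1 = Round(s_0, k_0) = 0x51F
s_2 = Round(s_1, k_1) = 0x84D
s_3 = Round(s_2, k_2) = 0x170
s_4 = Round(s_3, k_3) = 0x267
s_5 = Round(s_4, k_4) = 0x938
s_6 = Round(s_5, k_5) = 0x8BB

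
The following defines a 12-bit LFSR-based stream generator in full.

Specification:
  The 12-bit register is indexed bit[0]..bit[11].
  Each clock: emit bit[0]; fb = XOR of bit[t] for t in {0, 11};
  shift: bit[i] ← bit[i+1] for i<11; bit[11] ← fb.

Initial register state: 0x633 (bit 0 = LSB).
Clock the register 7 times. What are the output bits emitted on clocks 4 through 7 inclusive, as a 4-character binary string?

reg_0 = 0x633
clock 1: out=1, reg = 0xB19
clock 2: out=1, reg = 0x58C
clock 3: out=0, reg = 0x2C6
clock 4: out=0, reg = 0x163
clock 5: out=1, reg = 0x8B1
clock 6: out=1, reg = 0x458
clock 7: out=0, reg = 0x22C

0110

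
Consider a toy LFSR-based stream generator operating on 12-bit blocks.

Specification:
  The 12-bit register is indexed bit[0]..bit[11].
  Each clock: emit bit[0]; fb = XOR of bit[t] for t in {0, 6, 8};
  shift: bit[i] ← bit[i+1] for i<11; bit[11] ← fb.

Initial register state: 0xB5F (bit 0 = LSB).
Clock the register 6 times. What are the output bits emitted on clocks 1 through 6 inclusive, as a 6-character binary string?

reg_0 = 0xB5F
clock 1: out=1, reg = 0xDAF
clock 2: out=1, reg = 0x6D7
clock 3: out=1, reg = 0x36B
clock 4: out=1, reg = 0x9B5
clock 5: out=1, reg = 0x4DA
clock 6: out=0, reg = 0xA6D

111110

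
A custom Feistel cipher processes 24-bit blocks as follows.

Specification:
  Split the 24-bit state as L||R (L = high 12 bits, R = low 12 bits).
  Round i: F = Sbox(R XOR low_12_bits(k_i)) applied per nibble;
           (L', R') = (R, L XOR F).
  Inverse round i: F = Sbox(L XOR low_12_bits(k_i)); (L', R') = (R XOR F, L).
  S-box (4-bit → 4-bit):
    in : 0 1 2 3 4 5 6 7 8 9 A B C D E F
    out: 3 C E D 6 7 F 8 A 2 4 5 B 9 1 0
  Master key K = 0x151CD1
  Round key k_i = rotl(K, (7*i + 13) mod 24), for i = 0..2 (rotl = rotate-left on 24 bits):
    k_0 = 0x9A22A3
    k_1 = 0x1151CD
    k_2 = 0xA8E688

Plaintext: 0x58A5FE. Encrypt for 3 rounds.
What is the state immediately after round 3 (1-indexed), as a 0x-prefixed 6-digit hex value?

s_0 = plaintext = 0x58A5FE
s_1 = Round(s_0, k_0) = 0x5FEDF3
s_2 = Round(s_1, k_1) = 0xDF3E2F
s_3 = Round(s_2, k_2) = 0xE2F7BB

0xE2F7BB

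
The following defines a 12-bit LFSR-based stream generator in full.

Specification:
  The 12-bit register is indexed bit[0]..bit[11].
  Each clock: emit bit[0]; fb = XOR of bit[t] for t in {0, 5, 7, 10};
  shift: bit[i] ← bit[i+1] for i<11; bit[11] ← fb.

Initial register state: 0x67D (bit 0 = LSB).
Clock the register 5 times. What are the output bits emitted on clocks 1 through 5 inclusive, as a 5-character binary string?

reg_0 = 0x67D
clock 1: out=1, reg = 0xB3E
clock 2: out=0, reg = 0xD9F
clock 3: out=1, reg = 0xECF
clock 4: out=1, reg = 0xF67
clock 5: out=1, reg = 0xFB3

10111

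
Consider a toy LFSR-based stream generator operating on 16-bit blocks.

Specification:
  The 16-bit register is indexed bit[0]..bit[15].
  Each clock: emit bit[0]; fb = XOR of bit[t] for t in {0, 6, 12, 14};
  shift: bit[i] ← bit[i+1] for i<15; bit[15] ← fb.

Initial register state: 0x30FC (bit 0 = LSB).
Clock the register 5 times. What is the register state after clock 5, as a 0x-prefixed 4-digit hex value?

0x6187

reg_0 = 0x30FC
clock 1: out=0, reg = 0x187E
clock 2: out=0, reg = 0x0C3F
clock 3: out=1, reg = 0x861F
clock 4: out=1, reg = 0xC30F
clock 5: out=1, reg = 0x6187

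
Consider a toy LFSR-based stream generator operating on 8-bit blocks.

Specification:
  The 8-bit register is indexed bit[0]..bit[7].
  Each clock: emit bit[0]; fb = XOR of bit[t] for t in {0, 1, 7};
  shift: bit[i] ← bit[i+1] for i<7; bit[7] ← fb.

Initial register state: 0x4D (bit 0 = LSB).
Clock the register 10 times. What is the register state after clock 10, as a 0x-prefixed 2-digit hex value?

reg_0 = 0x4D
clock 1: out=1, reg = 0xA6
clock 2: out=0, reg = 0x53
clock 3: out=1, reg = 0x29
clock 4: out=1, reg = 0x94
clock 5: out=0, reg = 0xCA
clock 6: out=0, reg = 0x65
clock 7: out=1, reg = 0xB2
clock 8: out=0, reg = 0x59
clock 9: out=1, reg = 0xAC
clock 10: out=0, reg = 0xD6

0xD6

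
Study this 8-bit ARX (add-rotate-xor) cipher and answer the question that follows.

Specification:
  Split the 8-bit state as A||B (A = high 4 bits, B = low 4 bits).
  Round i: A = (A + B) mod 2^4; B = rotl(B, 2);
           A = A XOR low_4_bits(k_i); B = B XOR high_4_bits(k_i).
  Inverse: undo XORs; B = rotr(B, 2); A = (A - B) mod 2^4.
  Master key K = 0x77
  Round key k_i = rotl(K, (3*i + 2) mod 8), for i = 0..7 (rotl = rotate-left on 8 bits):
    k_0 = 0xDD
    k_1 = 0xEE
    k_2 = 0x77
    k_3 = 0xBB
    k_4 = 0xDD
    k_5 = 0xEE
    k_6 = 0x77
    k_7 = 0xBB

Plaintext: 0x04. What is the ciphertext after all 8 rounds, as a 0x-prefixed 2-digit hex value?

0x24

s_0 = plaintext = 0x04
s_1 = Round(s_0, k_0) = 0x9C
s_2 = Round(s_1, k_1) = 0xBD
s_3 = Round(s_2, k_2) = 0xF0
s_4 = Round(s_3, k_3) = 0x4B
s_5 = Round(s_4, k_4) = 0x23
s_6 = Round(s_5, k_5) = 0xB2
s_7 = Round(s_6, k_6) = 0xAF
s_8 = Round(s_7, k_7) = 0x24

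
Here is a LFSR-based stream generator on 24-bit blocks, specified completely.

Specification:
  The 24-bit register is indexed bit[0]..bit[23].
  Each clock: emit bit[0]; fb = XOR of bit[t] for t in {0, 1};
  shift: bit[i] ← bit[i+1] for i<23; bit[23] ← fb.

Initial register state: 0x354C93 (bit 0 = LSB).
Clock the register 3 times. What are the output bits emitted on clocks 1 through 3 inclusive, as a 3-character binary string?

110

reg_0 = 0x354C93
clock 1: out=1, reg = 0x1AA649
clock 2: out=1, reg = 0x8D5324
clock 3: out=0, reg = 0x46A992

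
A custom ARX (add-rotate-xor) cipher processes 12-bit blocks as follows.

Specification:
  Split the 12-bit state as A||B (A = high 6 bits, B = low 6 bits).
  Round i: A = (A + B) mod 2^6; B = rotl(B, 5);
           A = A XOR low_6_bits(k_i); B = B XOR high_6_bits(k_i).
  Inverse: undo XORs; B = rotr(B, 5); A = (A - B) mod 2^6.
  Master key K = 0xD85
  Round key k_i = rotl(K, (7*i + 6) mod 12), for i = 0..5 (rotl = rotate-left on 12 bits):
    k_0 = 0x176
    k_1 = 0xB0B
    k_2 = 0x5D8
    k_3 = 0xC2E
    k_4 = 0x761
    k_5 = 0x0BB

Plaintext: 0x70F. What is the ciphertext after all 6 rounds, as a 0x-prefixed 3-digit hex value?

0xEED

s_0 = plaintext = 0x70F
s_1 = Round(s_0, k_0) = 0x762
s_2 = Round(s_1, k_1) = 0xD3D
s_3 = Round(s_2, k_2) = 0xA69
s_4 = Round(s_3, k_3) = 0xF04
s_5 = Round(s_4, k_4) = 0x85F
s_6 = Round(s_5, k_5) = 0xEED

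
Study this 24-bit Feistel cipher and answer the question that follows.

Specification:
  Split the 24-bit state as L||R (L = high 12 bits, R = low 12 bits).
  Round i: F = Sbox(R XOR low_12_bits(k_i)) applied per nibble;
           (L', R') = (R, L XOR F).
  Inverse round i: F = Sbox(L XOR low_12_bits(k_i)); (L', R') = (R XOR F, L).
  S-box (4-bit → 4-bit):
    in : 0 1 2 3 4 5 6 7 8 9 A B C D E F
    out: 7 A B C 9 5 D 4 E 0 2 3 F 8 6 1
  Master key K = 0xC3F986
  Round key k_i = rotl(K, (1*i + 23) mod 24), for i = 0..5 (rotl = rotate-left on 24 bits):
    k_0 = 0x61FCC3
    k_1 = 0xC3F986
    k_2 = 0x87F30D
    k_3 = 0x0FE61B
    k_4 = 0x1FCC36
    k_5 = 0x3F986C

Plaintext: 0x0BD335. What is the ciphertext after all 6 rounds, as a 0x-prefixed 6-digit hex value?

s_0 = plaintext = 0x0BD335
s_1 = Round(s_0, k_0) = 0x3351A0
s_2 = Round(s_1, k_1) = 0x1A0D88
s_3 = Round(s_2, k_2) = 0xD88745
s_4 = Round(s_3, k_3) = 0x7457DE
s_5 = Round(s_4, k_4) = 0x7DE42B
s_6 = Round(s_5, k_5) = 0x42B84A

0x42B84A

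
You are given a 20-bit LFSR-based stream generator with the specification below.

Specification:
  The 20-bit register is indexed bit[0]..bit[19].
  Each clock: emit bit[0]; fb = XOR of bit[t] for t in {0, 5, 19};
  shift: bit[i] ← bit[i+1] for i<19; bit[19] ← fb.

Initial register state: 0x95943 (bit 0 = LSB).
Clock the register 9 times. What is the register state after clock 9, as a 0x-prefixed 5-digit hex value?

reg_0 = 0x95943
clock 1: out=1, reg = 0x4ACA1
clock 2: out=1, reg = 0x25650
clock 3: out=0, reg = 0x12B28
clock 4: out=0, reg = 0x89594
clock 5: out=0, reg = 0xC4ACA
clock 6: out=0, reg = 0xE2565
clock 7: out=1, reg = 0xF12B2
clock 8: out=0, reg = 0x78959
clock 9: out=1, reg = 0xBC4AC

0xBC4AC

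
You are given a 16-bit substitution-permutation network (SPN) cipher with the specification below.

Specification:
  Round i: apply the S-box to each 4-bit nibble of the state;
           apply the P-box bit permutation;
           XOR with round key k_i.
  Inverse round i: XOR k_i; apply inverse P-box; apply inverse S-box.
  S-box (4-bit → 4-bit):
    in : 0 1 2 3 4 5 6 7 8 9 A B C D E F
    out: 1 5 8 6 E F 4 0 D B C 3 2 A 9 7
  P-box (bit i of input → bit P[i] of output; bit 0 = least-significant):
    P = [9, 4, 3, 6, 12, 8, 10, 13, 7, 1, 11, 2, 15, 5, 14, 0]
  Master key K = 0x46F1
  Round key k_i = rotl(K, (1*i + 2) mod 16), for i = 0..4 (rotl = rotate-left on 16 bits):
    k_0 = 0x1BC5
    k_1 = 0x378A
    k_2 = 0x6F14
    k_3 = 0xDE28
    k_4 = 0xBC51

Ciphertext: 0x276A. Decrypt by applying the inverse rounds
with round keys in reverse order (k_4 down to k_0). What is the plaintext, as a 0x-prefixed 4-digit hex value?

s_0 = ciphertext = 0x276A
s_1 = InvRound(s_0, k_4) = 0x93BF
s_2 = InvRound(s_1, k_3) = 0xA53C
s_3 = InvRound(s_2, k_2) = 0xF671
s_4 = InvRound(s_3, k_1) = 0x5BC4
s_5 = InvRound(s_4, k_0) = 0xA777

0xA777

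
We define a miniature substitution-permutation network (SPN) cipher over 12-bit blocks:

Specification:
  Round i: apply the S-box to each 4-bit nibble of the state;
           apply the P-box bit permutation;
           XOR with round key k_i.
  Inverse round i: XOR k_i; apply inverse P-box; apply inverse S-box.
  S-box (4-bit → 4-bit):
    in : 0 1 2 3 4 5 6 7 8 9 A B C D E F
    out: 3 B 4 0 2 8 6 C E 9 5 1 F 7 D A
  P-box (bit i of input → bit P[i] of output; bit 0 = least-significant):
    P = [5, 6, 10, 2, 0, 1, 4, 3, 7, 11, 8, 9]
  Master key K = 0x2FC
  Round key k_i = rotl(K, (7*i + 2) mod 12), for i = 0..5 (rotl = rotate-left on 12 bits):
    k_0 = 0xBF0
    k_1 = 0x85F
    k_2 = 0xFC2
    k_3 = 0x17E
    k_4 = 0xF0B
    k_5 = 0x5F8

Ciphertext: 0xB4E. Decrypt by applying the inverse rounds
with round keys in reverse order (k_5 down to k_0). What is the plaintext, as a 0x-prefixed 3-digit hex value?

0xD3A

s_0 = ciphertext = 0xB4E
s_1 = InvRound(s_0, k_5) = 0x16E
s_2 = InvRound(s_1, k_4) = 0xFBC
s_3 = InvRound(s_2, k_3) = 0x146
s_4 = InvRound(s_3, k_2) = 0x137
s_5 = InvRound(s_4, k_1) = 0x650
s_6 = InvRound(s_5, k_0) = 0xD3A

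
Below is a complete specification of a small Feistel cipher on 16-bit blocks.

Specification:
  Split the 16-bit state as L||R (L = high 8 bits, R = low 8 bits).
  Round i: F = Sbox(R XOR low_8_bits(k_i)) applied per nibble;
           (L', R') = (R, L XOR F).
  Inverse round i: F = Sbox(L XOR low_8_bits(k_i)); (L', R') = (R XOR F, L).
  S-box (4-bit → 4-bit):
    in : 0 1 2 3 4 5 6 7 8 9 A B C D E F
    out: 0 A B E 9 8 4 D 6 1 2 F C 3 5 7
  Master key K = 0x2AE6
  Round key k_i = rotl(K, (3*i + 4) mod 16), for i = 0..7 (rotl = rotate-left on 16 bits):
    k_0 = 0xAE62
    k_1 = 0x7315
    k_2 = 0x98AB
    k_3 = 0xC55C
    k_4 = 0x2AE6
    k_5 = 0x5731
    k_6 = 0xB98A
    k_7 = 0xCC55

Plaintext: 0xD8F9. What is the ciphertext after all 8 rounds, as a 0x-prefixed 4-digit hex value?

s_0 = plaintext = 0xD8F9
s_1 = Round(s_0, k_0) = 0xF9C7
s_2 = Round(s_1, k_1) = 0xC7C2
s_3 = Round(s_2, k_2) = 0xC286
s_4 = Round(s_3, k_3) = 0x86F0
s_5 = Round(s_4, k_4) = 0xF022
s_6 = Round(s_5, k_5) = 0x225E
s_7 = Round(s_6, k_6) = 0x5E1B
s_8 = Round(s_7, k_7) = 0x1BCB

0x1BCB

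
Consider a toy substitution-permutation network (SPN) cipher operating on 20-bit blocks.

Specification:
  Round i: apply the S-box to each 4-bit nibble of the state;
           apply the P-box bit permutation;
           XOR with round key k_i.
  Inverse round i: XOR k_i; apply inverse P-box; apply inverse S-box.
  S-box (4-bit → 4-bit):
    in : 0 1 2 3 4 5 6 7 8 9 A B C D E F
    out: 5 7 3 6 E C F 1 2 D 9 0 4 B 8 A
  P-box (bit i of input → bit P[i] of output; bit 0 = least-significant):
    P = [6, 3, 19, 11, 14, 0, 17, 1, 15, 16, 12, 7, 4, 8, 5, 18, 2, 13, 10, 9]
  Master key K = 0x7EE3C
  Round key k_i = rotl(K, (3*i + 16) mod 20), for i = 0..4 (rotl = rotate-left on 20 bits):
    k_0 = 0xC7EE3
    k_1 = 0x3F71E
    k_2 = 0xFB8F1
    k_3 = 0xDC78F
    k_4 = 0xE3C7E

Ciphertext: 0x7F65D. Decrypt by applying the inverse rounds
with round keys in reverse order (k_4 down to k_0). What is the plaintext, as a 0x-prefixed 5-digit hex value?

s_0 = ciphertext = 0x7F65D
s_1 = InvRound(s_0, k_4) = 0xEC2D5
s_2 = InvRound(s_1, k_3) = 0xC2852
s_3 = InvRound(s_2, k_2) = 0xBC64B
s_4 = InvRound(s_3, k_1) = 0x22C80
s_5 = InvRound(s_4, k_0) = 0xE5C60

0xE5C60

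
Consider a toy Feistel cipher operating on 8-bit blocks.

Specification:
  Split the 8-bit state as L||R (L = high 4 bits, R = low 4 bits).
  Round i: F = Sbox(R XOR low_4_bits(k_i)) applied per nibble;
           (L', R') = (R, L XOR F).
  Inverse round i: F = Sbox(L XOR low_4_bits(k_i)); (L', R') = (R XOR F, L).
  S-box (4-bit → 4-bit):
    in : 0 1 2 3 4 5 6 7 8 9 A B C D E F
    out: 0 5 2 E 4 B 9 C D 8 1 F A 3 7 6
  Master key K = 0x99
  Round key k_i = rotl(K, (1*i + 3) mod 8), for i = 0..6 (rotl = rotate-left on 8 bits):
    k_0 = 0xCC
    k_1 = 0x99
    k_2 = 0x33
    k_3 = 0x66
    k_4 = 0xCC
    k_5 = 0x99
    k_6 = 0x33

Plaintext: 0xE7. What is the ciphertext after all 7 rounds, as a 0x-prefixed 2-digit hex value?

0xCF

s_0 = plaintext = 0xE7
s_1 = Round(s_0, k_0) = 0x71
s_2 = Round(s_1, k_1) = 0x1A
s_3 = Round(s_2, k_2) = 0xA9
s_4 = Round(s_3, k_3) = 0x9C
s_5 = Round(s_4, k_4) = 0xC9
s_6 = Round(s_5, k_5) = 0x9C
s_7 = Round(s_6, k_6) = 0xCF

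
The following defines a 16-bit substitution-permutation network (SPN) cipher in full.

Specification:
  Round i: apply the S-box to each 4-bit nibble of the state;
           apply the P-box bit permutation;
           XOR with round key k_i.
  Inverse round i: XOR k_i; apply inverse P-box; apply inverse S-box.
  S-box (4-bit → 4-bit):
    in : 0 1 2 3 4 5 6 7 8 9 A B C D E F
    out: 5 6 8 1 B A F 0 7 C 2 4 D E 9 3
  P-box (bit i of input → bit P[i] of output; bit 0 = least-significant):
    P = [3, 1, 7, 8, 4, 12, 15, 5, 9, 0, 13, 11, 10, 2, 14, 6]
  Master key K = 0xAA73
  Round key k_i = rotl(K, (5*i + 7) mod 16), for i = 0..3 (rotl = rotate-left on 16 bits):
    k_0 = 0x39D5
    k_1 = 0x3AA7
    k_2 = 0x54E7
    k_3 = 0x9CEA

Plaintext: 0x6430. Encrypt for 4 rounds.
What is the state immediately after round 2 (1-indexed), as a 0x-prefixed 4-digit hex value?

0xBA3D

s_0 = plaintext = 0x6430
s_1 = Round(s_0, k_0) = 0x7708
s_2 = Round(s_1, k_1) = 0xBA3D
s_3 = Round(s_2, k_2) = 0x1574
s_4 = Round(s_3, k_3) = 0xD5E5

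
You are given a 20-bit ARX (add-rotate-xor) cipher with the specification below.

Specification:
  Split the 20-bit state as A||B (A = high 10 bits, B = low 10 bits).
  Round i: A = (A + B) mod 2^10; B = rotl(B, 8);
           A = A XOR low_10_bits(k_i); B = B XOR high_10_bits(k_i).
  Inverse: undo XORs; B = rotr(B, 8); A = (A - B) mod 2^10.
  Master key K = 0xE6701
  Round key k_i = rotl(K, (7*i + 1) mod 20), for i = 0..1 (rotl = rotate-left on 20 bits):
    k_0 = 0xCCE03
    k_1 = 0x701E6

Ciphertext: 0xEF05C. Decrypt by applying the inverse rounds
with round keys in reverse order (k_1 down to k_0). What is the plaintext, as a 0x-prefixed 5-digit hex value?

0x38509

s_0 = ciphertext = 0xEF05C
s_1 = InvRound(s_0, k_1) = 0xFA671
s_2 = InvRound(s_1, k_0) = 0x38509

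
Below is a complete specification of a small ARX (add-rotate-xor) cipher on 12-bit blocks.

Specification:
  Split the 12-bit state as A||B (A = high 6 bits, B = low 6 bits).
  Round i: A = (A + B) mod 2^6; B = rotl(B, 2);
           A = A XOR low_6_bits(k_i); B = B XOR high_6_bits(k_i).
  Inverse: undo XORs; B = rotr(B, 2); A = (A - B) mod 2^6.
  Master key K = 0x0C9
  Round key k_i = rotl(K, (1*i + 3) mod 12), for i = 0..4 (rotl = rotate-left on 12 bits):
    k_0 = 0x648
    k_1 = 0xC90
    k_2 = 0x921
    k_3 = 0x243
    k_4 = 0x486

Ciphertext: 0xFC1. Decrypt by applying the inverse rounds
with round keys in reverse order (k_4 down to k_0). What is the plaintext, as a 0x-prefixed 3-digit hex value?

0xDE6

s_0 = ciphertext = 0xFC1
s_1 = InvRound(s_0, k_4) = 0x174
s_2 = InvRound(s_1, k_3) = 0x9DF
s_3 = InvRound(s_2, k_2) = 0x23E
s_4 = InvRound(s_3, k_1) = 0x543
s_5 = InvRound(s_4, k_0) = 0xDE6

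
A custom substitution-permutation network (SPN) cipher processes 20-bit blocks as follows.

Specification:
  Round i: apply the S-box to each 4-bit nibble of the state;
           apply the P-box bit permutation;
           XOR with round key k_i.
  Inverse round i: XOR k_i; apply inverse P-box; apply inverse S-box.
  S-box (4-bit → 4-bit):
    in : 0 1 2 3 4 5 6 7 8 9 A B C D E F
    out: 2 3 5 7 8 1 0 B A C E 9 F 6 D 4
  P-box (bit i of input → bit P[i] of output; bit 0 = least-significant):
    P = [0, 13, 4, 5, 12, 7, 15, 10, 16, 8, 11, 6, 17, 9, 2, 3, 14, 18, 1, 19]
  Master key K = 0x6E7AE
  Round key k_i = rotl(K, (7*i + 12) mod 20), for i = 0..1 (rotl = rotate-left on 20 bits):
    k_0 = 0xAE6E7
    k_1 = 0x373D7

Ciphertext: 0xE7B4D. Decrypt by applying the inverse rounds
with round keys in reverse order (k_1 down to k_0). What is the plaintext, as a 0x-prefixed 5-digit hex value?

0x644A8

s_0 = ciphertext = 0xE7B4D
s_1 = InvRound(s_0, k_1) = 0xA420F
s_2 = InvRound(s_1, k_0) = 0x644A8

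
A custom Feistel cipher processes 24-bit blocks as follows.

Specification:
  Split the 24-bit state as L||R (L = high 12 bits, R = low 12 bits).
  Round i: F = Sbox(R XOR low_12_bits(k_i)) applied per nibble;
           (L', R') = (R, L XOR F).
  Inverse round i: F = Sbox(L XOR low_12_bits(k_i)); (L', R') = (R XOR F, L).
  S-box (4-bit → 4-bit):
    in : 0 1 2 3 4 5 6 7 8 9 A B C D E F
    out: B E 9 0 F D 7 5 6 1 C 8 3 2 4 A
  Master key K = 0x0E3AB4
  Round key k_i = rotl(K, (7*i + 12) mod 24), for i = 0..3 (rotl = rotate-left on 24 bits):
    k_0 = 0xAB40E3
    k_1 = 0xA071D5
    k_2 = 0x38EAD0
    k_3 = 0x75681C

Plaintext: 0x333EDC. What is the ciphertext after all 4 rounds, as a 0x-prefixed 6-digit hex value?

s_0 = plaintext = 0x333EDC
s_1 = Round(s_0, k_0) = 0xEDC739
s_2 = Round(s_1, k_1) = 0x73999F
s_3 = Round(s_2, k_2) = 0x99F7C3
s_4 = Round(s_3, k_3) = 0x7C33B5

0x7C33B5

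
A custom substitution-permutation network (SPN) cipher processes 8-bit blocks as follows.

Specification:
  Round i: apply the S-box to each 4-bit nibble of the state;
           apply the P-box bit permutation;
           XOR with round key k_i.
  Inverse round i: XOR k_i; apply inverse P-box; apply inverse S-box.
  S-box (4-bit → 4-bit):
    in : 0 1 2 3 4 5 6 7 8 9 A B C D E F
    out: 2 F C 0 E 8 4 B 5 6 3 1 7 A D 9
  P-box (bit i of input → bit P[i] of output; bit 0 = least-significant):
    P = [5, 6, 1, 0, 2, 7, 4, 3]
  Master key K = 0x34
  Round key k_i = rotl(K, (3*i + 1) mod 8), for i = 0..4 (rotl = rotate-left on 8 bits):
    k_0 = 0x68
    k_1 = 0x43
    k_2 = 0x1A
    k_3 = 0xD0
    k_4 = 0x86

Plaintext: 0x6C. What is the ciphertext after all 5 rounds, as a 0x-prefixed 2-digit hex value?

0xE9

s_0 = plaintext = 0x6C
s_1 = Round(s_0, k_0) = 0x1A
s_2 = Round(s_1, k_1) = 0xBF
s_3 = Round(s_2, k_2) = 0x3F
s_4 = Round(s_3, k_3) = 0xF1
s_5 = Round(s_4, k_4) = 0xE9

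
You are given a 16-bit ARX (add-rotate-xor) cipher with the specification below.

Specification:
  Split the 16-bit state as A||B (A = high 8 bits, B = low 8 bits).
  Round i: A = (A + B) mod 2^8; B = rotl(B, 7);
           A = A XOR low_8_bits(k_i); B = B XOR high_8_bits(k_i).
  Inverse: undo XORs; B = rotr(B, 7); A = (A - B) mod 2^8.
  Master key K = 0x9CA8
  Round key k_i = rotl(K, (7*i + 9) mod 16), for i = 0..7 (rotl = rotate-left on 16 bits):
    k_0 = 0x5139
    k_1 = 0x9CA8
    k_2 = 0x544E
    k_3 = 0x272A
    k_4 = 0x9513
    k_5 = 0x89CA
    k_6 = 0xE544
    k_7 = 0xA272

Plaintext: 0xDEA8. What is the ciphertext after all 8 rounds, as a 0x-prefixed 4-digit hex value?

s_0 = plaintext = 0xDEA8
s_1 = Round(s_0, k_0) = 0xBF05
s_2 = Round(s_1, k_1) = 0x6C1E
s_3 = Round(s_2, k_2) = 0xC45B
s_4 = Round(s_3, k_3) = 0x358A
s_5 = Round(s_4, k_4) = 0xACD0
s_6 = Round(s_5, k_5) = 0xB6E1
s_7 = Round(s_6, k_6) = 0xD315
s_8 = Round(s_7, k_7) = 0x9A28

0x9A28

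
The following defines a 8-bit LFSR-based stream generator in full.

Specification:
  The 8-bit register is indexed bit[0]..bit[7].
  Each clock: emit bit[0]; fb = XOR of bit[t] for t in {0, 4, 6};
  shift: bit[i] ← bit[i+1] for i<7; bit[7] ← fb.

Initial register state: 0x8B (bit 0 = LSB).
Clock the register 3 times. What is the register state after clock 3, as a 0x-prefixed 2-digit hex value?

reg_0 = 0x8B
clock 1: out=1, reg = 0xC5
clock 2: out=1, reg = 0x62
clock 3: out=0, reg = 0xB1

0xB1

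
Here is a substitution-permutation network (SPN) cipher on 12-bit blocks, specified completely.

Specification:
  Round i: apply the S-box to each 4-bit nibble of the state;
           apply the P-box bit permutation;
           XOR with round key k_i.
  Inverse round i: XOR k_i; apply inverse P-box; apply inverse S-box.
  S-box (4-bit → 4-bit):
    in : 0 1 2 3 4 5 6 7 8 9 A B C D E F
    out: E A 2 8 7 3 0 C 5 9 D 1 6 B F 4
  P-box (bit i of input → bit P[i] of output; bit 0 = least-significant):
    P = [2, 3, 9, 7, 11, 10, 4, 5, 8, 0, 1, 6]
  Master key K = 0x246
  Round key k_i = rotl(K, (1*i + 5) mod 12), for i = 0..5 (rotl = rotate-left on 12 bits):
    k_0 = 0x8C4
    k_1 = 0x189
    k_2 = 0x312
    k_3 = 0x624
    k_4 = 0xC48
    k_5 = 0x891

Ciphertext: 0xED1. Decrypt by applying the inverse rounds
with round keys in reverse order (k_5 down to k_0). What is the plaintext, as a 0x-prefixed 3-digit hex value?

s_0 = ciphertext = 0xED1
s_1 = InvRound(s_0, k_5) = 0x32F
s_2 = InvRound(s_1, k_4) = 0xED8
s_3 = InvRound(s_2, k_3) = 0x3AD
s_4 = InvRound(s_3, k_2) = 0xC7D
s_5 = InvRound(s_4, k_1) = 0x9E9
s_6 = InvRound(s_5, k_0) = 0x535

0x535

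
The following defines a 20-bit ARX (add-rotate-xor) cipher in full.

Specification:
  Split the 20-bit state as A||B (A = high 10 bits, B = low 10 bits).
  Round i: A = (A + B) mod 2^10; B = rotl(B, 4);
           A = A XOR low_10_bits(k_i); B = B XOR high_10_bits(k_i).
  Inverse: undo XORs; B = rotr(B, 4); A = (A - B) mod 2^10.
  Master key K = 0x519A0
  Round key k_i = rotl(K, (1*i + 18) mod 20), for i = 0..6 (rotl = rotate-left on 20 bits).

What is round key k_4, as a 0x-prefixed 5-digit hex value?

K = 0x519A0
k_0 = rotl(K, (1*0+18) mod 20) = rotl(K, 18) = 0x14668
k_1 = rotl(K, (1*1+18) mod 20) = rotl(K, 19) = 0x28CD0
k_2 = rotl(K, (1*2+18) mod 20) = rotl(K, 0) = 0x519A0
k_3 = rotl(K, (1*3+18) mod 20) = rotl(K, 1) = 0xA3340
k_4 = rotl(K, (1*4+18) mod 20) = rotl(K, 2) = 0x46681

0x46681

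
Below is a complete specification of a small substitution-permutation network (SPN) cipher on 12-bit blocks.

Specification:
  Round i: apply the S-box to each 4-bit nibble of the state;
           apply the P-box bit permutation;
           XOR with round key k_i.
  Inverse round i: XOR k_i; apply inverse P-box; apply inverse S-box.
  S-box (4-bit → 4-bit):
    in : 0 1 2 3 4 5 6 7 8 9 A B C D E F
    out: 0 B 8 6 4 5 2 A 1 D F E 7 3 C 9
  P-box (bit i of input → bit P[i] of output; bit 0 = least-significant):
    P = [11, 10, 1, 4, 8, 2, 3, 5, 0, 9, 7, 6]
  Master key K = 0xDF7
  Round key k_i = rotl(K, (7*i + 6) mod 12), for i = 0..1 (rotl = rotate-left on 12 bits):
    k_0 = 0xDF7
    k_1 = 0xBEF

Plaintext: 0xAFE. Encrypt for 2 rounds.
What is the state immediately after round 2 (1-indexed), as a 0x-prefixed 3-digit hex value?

s_0 = plaintext = 0xAFE
s_1 = Round(s_0, k_0) = 0xE04
s_2 = Round(s_1, k_1) = 0xB2D

0xB2D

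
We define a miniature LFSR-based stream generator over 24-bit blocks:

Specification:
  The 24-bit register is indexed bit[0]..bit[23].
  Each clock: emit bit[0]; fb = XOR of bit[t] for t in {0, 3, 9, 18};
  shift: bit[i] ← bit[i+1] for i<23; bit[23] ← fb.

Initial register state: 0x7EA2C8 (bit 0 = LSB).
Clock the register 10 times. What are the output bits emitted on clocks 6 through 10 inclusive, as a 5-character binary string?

01101

reg_0 = 0x7EA2C8
clock 1: out=0, reg = 0xBF5164
clock 2: out=0, reg = 0xDFA8B2
clock 3: out=0, reg = 0xEFD459
clock 4: out=1, reg = 0xF7EA2C
clock 5: out=0, reg = 0xFBF516
clock 6: out=0, reg = 0x7DFA8B
clock 7: out=1, reg = 0x3EFD45
clock 8: out=1, reg = 0x1F7EA2
clock 9: out=0, reg = 0x0FBF51
clock 10: out=1, reg = 0x87DFA8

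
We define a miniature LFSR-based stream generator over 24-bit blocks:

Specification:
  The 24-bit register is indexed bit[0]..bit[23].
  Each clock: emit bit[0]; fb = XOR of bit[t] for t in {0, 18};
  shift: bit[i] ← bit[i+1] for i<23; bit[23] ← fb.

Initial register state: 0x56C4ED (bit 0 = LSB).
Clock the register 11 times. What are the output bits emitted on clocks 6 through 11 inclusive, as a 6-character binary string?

reg_0 = 0x56C4ED
clock 1: out=1, reg = 0x2B6276
clock 2: out=0, reg = 0x15B13B
clock 3: out=1, reg = 0x0AD89D
clock 4: out=1, reg = 0x856C4E
clock 5: out=0, reg = 0xC2B627
clock 6: out=1, reg = 0xE15B13
clock 7: out=1, reg = 0xF0AD89
clock 8: out=1, reg = 0xF856C4
clock 9: out=0, reg = 0x7C2B62
clock 10: out=0, reg = 0xBE15B1
clock 11: out=1, reg = 0x5F0AD8

111001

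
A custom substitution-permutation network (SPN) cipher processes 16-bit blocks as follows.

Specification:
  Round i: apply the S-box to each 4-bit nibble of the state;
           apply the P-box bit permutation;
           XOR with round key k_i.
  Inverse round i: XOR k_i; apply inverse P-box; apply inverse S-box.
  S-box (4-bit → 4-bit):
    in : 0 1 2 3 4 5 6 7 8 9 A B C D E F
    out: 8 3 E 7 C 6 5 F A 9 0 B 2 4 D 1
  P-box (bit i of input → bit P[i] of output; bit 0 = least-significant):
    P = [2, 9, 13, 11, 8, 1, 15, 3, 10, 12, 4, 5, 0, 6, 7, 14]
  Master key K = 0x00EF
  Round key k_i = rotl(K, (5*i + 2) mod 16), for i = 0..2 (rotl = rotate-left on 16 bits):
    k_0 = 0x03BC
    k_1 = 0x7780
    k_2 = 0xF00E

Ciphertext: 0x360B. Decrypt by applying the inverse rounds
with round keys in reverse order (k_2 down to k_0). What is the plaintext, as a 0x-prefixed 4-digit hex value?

s_0 = ciphertext = 0x360B
s_1 = InvRound(s_0, k_2) = 0x9FD1
s_2 = InvRound(s_1, k_1) = 0xBDD4
s_3 = InvRound(s_2, k_0) = 0xCB42

0xCB42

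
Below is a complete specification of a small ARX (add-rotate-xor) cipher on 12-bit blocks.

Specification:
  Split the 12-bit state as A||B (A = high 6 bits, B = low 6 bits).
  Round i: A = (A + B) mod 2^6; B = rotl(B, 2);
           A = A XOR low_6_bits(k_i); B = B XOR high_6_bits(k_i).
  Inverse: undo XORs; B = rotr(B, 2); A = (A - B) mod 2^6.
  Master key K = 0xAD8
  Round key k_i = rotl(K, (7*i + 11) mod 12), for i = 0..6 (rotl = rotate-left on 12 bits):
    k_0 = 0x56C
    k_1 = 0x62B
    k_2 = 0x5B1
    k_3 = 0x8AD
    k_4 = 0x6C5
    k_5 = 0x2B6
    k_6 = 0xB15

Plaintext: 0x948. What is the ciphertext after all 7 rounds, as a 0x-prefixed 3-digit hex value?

s_0 = plaintext = 0x948
s_1 = Round(s_0, k_0) = 0x075
s_2 = Round(s_1, k_1) = 0x74F
s_3 = Round(s_2, k_2) = 0x76A
s_4 = Round(s_3, k_3) = 0xA88
s_5 = Round(s_4, k_4) = 0xDFB
s_6 = Round(s_5, k_5) = 0x125
s_7 = Round(s_6, k_6) = 0xF3A

0xF3A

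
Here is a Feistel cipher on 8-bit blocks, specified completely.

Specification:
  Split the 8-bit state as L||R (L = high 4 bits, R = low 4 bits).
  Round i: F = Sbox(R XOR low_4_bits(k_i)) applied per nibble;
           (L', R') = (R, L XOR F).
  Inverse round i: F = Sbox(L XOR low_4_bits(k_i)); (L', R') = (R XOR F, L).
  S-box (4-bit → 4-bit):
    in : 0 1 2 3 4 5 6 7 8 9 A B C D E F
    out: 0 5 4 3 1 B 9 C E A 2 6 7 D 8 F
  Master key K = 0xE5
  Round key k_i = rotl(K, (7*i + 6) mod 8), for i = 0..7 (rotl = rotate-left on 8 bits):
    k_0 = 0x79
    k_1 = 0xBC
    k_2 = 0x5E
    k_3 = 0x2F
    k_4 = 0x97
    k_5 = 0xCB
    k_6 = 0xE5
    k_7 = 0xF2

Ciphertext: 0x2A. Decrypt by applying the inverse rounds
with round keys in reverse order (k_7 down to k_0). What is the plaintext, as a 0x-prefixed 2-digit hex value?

s_0 = ciphertext = 0x2A
s_1 = InvRound(s_0, k_7) = 0xA2
s_2 = InvRound(s_1, k_6) = 0xDA
s_3 = InvRound(s_2, k_5) = 0x3D
s_4 = InvRound(s_3, k_4) = 0xC3
s_5 = InvRound(s_4, k_3) = 0x0C
s_6 = InvRound(s_5, k_2) = 0x40
s_7 = InvRound(s_6, k_1) = 0xE4
s_8 = InvRound(s_7, k_0) = 0x8E

0x8E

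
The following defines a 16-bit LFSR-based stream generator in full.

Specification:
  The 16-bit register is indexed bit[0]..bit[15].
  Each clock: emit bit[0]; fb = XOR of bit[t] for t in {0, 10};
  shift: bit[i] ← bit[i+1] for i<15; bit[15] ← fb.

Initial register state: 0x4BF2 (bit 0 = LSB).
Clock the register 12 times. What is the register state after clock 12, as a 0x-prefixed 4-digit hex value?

0x3E04

reg_0 = 0x4BF2
clock 1: out=0, reg = 0x25F9
clock 2: out=1, reg = 0x12FC
clock 3: out=0, reg = 0x097E
clock 4: out=0, reg = 0x04BF
clock 5: out=1, reg = 0x025F
clock 6: out=1, reg = 0x812F
clock 7: out=1, reg = 0xC097
clock 8: out=1, reg = 0xE04B
clock 9: out=1, reg = 0xF025
clock 10: out=1, reg = 0xF812
clock 11: out=0, reg = 0x7C09
clock 12: out=1, reg = 0x3E04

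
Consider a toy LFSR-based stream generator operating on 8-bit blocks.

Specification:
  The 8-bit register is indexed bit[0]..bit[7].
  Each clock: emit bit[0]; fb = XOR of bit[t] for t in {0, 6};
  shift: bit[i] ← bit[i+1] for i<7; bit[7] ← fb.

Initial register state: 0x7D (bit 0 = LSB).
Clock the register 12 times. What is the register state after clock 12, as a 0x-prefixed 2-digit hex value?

0x94

reg_0 = 0x7D
clock 1: out=1, reg = 0x3E
clock 2: out=0, reg = 0x1F
clock 3: out=1, reg = 0x8F
clock 4: out=1, reg = 0xC7
clock 5: out=1, reg = 0x63
clock 6: out=1, reg = 0x31
clock 7: out=1, reg = 0x98
clock 8: out=0, reg = 0x4C
clock 9: out=0, reg = 0xA6
clock 10: out=0, reg = 0x53
clock 11: out=1, reg = 0x29
clock 12: out=1, reg = 0x94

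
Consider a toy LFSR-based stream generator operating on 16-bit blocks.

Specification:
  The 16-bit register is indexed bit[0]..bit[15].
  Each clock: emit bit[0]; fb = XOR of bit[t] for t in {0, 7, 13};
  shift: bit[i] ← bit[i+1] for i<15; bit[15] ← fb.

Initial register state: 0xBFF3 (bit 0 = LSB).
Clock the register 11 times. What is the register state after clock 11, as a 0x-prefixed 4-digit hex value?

reg_0 = 0xBFF3
clock 1: out=1, reg = 0xDFF9
clock 2: out=1, reg = 0x6FFC
clock 3: out=0, reg = 0x37FE
clock 4: out=0, reg = 0x1BFF
clock 5: out=1, reg = 0x0DFF
clock 6: out=1, reg = 0x06FF
clock 7: out=1, reg = 0x037F
clock 8: out=1, reg = 0x81BF
clock 9: out=1, reg = 0x40DF
clock 10: out=1, reg = 0x206F
clock 11: out=1, reg = 0x1037

0x1037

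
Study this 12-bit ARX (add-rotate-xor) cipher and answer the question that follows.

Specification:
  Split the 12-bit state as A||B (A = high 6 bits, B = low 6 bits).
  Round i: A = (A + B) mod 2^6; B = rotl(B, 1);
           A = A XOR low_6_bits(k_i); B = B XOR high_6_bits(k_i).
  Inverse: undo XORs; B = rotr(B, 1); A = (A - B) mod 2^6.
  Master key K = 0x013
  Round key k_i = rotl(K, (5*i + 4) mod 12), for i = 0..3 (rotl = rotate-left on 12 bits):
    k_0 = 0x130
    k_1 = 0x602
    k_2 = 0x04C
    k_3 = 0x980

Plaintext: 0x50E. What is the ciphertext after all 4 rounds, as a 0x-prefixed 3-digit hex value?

s_0 = plaintext = 0x50E
s_1 = Round(s_0, k_0) = 0x498
s_2 = Round(s_1, k_1) = 0xA28
s_3 = Round(s_2, k_2) = 0x710
s_4 = Round(s_3, k_3) = 0xB06

0xB06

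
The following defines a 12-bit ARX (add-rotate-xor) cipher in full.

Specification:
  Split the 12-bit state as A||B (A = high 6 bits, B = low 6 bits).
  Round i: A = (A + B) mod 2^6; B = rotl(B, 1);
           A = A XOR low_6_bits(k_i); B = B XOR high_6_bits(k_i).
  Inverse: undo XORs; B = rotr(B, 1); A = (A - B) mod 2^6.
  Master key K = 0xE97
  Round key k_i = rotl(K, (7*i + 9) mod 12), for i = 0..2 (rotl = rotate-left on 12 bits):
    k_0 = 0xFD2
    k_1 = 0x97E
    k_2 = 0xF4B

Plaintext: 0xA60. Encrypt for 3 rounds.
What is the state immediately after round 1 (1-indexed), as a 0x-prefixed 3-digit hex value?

s_0 = plaintext = 0xA60
s_1 = Round(s_0, k_0) = 0x6FE
s_2 = Round(s_1, k_1) = 0x9D8
s_3 = Round(s_2, k_2) = 0xD0D

0x6FE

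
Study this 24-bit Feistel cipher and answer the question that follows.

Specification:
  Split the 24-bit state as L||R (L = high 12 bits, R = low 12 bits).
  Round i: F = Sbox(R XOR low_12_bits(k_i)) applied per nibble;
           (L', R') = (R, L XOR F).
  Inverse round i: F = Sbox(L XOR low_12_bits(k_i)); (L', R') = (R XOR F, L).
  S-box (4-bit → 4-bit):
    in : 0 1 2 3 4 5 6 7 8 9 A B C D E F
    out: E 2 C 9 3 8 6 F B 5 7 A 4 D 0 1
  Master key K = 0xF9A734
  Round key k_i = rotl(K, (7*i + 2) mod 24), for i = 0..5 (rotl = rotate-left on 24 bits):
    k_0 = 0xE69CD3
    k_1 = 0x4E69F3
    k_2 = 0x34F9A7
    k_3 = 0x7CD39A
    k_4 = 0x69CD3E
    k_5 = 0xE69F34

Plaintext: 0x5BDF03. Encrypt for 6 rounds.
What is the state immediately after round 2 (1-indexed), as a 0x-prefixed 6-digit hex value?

0xC6375D

s_0 = plaintext = 0x5BDF03
s_1 = Round(s_0, k_0) = 0xF03C63
s_2 = Round(s_1, k_1) = 0xC6375D
s_3 = Round(s_2, k_2) = 0x75DC74
s_4 = Round(s_3, k_3) = 0xC7465D
s_5 = Round(s_4, k_4) = 0x65D61D
s_6 = Round(s_5, k_5) = 0x61D398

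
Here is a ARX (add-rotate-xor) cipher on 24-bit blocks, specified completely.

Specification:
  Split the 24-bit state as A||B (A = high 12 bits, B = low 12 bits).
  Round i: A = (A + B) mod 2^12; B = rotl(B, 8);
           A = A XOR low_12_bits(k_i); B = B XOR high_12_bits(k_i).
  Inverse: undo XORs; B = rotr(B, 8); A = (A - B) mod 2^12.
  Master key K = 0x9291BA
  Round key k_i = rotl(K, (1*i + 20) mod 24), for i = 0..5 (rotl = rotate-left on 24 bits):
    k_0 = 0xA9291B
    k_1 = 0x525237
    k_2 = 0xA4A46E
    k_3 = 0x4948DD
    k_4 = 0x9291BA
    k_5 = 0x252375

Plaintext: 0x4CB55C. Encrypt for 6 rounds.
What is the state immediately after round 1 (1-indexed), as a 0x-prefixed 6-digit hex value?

0x33C6C7

s_0 = plaintext = 0x4CB55C
s_1 = Round(s_0, k_0) = 0x33C6C7
s_2 = Round(s_1, k_1) = 0x834249
s_3 = Round(s_2, k_2) = 0xE1336E
s_4 = Round(s_3, k_3) = 0x95CAA2
s_5 = Round(s_4, k_4) = 0x244B83
s_6 = Round(s_5, k_5) = 0xEB21EA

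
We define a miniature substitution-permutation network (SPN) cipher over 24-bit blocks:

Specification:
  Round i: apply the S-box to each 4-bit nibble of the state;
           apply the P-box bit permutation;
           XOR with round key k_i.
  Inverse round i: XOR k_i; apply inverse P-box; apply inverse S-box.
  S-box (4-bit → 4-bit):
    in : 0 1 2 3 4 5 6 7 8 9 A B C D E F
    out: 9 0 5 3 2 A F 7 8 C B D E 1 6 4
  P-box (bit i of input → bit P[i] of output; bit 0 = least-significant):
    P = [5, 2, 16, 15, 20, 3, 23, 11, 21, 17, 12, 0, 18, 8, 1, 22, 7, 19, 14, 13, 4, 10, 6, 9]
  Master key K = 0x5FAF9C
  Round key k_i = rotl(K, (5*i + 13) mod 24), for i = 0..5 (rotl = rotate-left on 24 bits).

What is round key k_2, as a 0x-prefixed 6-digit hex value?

0x2FD7CE

K = 0x5FAF9C
k_0 = rotl(K, (5*0+13) mod 24) = rotl(K, 13) = 0xF38BF5
k_1 = rotl(K, (5*1+13) mod 24) = rotl(K, 18) = 0x717EBE
k_2 = rotl(K, (5*2+13) mod 24) = rotl(K, 23) = 0x2FD7CE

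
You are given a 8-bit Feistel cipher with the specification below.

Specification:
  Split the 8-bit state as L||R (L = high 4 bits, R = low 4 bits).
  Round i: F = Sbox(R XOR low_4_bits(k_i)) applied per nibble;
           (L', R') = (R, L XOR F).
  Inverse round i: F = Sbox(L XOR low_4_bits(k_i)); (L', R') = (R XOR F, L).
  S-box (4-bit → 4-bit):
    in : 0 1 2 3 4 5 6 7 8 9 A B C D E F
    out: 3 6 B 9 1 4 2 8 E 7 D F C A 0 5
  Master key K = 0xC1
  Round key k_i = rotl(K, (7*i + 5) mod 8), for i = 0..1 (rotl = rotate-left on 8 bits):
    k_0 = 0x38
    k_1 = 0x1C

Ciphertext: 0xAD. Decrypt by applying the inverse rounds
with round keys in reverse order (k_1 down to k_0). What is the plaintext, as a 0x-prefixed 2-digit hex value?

0x2F

s_0 = ciphertext = 0xAD
s_1 = InvRound(s_0, k_1) = 0xFA
s_2 = InvRound(s_1, k_0) = 0x2F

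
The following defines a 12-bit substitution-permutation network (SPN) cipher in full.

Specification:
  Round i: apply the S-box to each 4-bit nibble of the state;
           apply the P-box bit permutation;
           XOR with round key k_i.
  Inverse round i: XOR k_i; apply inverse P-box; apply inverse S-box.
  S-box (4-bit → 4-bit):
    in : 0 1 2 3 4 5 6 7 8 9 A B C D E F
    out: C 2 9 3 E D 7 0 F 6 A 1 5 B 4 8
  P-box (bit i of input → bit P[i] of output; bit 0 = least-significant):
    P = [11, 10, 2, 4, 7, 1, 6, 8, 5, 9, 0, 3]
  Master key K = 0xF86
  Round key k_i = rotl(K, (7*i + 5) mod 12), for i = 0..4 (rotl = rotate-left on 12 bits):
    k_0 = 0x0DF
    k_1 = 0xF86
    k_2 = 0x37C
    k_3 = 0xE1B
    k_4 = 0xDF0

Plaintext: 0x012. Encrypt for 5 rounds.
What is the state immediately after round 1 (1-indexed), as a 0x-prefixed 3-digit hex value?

0x8C4

s_0 = plaintext = 0x012
s_1 = Round(s_0, k_0) = 0x8C4
s_2 = Round(s_1, k_1) = 0x97B
s_3 = Round(s_2, k_2) = 0x97D
s_4 = Round(s_3, k_3) = 0x00A
s_5 = Round(s_4, k_4) = 0x8A9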